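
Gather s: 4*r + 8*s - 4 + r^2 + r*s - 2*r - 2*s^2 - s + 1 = r^2 + 2*r - 2*s^2 + s*(r + 7) - 3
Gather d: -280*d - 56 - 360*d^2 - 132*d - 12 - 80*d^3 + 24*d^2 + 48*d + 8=-80*d^3 - 336*d^2 - 364*d - 60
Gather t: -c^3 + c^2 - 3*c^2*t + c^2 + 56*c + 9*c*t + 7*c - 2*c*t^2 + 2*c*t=-c^3 + 2*c^2 - 2*c*t^2 + 63*c + t*(-3*c^2 + 11*c)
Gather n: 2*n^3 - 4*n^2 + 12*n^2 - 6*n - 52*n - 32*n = 2*n^3 + 8*n^2 - 90*n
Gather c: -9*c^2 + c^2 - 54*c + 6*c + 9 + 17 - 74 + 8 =-8*c^2 - 48*c - 40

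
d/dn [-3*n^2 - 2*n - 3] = -6*n - 2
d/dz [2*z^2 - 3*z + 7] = 4*z - 3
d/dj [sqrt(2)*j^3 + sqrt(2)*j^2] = sqrt(2)*j*(3*j + 2)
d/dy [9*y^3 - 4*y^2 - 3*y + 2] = 27*y^2 - 8*y - 3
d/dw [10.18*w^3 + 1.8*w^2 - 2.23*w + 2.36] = 30.54*w^2 + 3.6*w - 2.23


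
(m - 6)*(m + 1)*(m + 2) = m^3 - 3*m^2 - 16*m - 12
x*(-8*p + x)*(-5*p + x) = 40*p^2*x - 13*p*x^2 + x^3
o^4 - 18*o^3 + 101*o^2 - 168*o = o*(o - 8)*(o - 7)*(o - 3)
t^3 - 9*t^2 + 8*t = t*(t - 8)*(t - 1)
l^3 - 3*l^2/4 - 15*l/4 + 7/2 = (l - 7/4)*(l - 1)*(l + 2)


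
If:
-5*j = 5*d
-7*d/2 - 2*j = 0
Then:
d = 0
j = 0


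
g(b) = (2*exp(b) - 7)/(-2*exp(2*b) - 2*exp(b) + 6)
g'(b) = (2*exp(b) - 7)*(4*exp(2*b) + 2*exp(b))/(-2*exp(2*b) - 2*exp(b) + 6)^2 + 2*exp(b)/(-2*exp(2*b) - 2*exp(b) + 6) = ((2*exp(b) - 7)*(2*exp(b) + 1)/2 - exp(2*b) - exp(b) + 3)*exp(b)/(exp(2*b) + exp(b) - 3)^2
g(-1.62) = -1.20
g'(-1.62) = -0.05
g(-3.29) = -1.17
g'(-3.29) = -0.00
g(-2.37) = -1.18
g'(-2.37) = -0.01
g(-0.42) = -1.49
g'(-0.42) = -0.84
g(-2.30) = -1.18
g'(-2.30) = -0.01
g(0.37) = 3.77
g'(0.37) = -41.82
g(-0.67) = -1.34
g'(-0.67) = -0.39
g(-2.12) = -1.18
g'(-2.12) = -0.02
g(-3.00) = -1.17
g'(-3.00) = 0.00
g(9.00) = 0.00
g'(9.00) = 0.00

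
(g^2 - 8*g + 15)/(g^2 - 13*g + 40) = (g - 3)/(g - 8)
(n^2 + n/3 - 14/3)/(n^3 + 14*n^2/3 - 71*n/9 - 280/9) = 3*(n - 2)/(3*n^2 + 7*n - 40)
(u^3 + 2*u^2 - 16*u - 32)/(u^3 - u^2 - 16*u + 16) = (u + 2)/(u - 1)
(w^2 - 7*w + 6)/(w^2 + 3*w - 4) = (w - 6)/(w + 4)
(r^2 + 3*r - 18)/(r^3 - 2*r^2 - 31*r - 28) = (-r^2 - 3*r + 18)/(-r^3 + 2*r^2 + 31*r + 28)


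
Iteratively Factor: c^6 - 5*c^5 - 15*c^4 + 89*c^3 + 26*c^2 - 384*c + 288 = (c - 4)*(c^5 - c^4 - 19*c^3 + 13*c^2 + 78*c - 72) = (c - 4)*(c + 3)*(c^4 - 4*c^3 - 7*c^2 + 34*c - 24) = (c - 4)*(c - 1)*(c + 3)*(c^3 - 3*c^2 - 10*c + 24) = (c - 4)*(c - 1)*(c + 3)^2*(c^2 - 6*c + 8) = (c - 4)^2*(c - 1)*(c + 3)^2*(c - 2)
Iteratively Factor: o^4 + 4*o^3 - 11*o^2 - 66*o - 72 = (o + 3)*(o^3 + o^2 - 14*o - 24) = (o - 4)*(o + 3)*(o^2 + 5*o + 6) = (o - 4)*(o + 3)^2*(o + 2)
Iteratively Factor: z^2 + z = (z)*(z + 1)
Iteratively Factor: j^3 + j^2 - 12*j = (j)*(j^2 + j - 12) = j*(j + 4)*(j - 3)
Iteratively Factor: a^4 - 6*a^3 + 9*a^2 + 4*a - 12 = (a - 2)*(a^3 - 4*a^2 + a + 6) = (a - 2)*(a + 1)*(a^2 - 5*a + 6) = (a - 3)*(a - 2)*(a + 1)*(a - 2)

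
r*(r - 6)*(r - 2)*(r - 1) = r^4 - 9*r^3 + 20*r^2 - 12*r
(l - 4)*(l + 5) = l^2 + l - 20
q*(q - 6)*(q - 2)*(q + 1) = q^4 - 7*q^3 + 4*q^2 + 12*q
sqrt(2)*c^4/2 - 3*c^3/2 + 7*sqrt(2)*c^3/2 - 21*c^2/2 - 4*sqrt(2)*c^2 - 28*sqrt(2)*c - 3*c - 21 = (c + 7)*(c - 3*sqrt(2))*(c + sqrt(2))*(sqrt(2)*c/2 + 1/2)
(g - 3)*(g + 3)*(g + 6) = g^3 + 6*g^2 - 9*g - 54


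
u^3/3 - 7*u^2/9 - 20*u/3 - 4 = (u/3 + 1)*(u - 6)*(u + 2/3)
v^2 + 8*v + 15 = (v + 3)*(v + 5)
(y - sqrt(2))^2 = y^2 - 2*sqrt(2)*y + 2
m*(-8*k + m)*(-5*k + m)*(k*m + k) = 40*k^3*m^2 + 40*k^3*m - 13*k^2*m^3 - 13*k^2*m^2 + k*m^4 + k*m^3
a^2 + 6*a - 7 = (a - 1)*(a + 7)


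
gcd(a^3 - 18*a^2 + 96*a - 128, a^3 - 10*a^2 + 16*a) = a^2 - 10*a + 16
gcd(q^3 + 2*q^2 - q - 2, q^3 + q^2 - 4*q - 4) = q^2 + 3*q + 2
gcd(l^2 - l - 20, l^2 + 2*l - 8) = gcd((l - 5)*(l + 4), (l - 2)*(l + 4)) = l + 4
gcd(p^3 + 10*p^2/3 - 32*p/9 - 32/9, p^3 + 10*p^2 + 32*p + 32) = p + 4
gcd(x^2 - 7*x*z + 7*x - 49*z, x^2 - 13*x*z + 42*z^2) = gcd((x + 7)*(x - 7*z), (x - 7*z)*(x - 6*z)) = x - 7*z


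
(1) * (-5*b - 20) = -5*b - 20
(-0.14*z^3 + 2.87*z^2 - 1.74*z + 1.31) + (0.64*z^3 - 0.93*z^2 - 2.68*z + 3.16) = 0.5*z^3 + 1.94*z^2 - 4.42*z + 4.47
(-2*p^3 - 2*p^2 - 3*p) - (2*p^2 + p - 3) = -2*p^3 - 4*p^2 - 4*p + 3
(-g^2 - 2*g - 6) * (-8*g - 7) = 8*g^3 + 23*g^2 + 62*g + 42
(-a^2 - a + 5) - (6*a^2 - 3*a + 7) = -7*a^2 + 2*a - 2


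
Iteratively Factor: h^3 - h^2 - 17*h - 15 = (h + 1)*(h^2 - 2*h - 15) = (h + 1)*(h + 3)*(h - 5)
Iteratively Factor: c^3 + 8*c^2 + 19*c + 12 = (c + 4)*(c^2 + 4*c + 3) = (c + 3)*(c + 4)*(c + 1)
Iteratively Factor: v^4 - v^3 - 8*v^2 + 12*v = (v - 2)*(v^3 + v^2 - 6*v) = (v - 2)^2*(v^2 + 3*v) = (v - 2)^2*(v + 3)*(v)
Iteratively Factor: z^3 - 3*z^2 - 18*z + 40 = (z - 2)*(z^2 - z - 20) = (z - 2)*(z + 4)*(z - 5)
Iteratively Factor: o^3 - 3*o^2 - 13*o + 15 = (o + 3)*(o^2 - 6*o + 5) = (o - 5)*(o + 3)*(o - 1)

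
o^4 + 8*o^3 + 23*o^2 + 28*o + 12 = (o + 1)*(o + 2)^2*(o + 3)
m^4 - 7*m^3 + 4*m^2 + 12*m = m*(m - 6)*(m - 2)*(m + 1)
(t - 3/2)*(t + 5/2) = t^2 + t - 15/4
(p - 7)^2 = p^2 - 14*p + 49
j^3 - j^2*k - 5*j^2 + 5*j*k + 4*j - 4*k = (j - 4)*(j - 1)*(j - k)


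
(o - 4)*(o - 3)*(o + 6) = o^3 - o^2 - 30*o + 72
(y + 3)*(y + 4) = y^2 + 7*y + 12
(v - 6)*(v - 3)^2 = v^3 - 12*v^2 + 45*v - 54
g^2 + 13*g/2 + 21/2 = (g + 3)*(g + 7/2)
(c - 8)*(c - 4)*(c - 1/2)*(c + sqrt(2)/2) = c^4 - 25*c^3/2 + sqrt(2)*c^3/2 - 25*sqrt(2)*c^2/4 + 38*c^2 - 16*c + 19*sqrt(2)*c - 8*sqrt(2)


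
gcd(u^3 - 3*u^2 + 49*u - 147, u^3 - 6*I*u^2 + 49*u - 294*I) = u^2 + 49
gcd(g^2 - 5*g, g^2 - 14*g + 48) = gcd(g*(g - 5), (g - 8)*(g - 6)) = 1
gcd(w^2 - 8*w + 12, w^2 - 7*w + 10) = w - 2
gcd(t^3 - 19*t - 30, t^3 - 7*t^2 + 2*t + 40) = t^2 - 3*t - 10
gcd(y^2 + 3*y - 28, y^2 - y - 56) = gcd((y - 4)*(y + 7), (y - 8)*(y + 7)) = y + 7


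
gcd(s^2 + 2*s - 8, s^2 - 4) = s - 2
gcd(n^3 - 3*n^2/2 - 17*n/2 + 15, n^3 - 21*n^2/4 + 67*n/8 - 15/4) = n^2 - 9*n/2 + 5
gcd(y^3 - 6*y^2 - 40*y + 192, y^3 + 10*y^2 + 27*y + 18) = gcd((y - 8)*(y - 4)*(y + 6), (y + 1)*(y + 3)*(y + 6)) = y + 6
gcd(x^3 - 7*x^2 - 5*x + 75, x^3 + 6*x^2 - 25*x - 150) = x - 5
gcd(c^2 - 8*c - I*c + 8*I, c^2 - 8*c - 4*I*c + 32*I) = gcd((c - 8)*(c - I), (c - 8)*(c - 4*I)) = c - 8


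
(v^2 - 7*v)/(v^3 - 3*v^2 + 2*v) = (v - 7)/(v^2 - 3*v + 2)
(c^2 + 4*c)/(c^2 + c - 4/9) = 9*c*(c + 4)/(9*c^2 + 9*c - 4)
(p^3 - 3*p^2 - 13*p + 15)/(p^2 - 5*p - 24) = (p^2 - 6*p + 5)/(p - 8)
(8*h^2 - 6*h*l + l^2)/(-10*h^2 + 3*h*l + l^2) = (-4*h + l)/(5*h + l)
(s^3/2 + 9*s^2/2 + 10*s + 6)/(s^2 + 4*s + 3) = (s^2 + 8*s + 12)/(2*(s + 3))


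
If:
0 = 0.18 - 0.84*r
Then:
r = 0.21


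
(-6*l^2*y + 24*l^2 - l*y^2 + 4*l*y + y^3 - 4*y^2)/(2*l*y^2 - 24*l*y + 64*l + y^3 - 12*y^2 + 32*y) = (-3*l + y)/(y - 8)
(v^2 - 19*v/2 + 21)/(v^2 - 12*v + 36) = (v - 7/2)/(v - 6)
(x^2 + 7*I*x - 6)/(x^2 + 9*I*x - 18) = (x + I)/(x + 3*I)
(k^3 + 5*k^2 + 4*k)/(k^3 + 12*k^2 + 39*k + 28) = k/(k + 7)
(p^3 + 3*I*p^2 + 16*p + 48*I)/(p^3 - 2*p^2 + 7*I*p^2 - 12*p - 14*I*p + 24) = (p - 4*I)/(p - 2)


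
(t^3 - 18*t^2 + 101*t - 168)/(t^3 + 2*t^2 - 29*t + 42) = (t^2 - 15*t + 56)/(t^2 + 5*t - 14)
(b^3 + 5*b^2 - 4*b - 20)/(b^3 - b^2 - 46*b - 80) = (b - 2)/(b - 8)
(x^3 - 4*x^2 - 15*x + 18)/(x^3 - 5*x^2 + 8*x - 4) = (x^2 - 3*x - 18)/(x^2 - 4*x + 4)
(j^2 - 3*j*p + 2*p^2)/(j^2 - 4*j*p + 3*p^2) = (-j + 2*p)/(-j + 3*p)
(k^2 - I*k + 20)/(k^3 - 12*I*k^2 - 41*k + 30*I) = (k + 4*I)/(k^2 - 7*I*k - 6)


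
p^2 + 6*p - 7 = (p - 1)*(p + 7)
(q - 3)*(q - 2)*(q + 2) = q^3 - 3*q^2 - 4*q + 12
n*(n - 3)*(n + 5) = n^3 + 2*n^2 - 15*n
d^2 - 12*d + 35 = (d - 7)*(d - 5)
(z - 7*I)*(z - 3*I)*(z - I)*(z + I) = z^4 - 10*I*z^3 - 20*z^2 - 10*I*z - 21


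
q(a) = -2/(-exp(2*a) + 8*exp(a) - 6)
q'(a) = -2*(2*exp(2*a) - 8*exp(a))/(-exp(2*a) + 8*exp(a) - 6)^2 = 4*(4 - exp(a))*exp(a)/(exp(2*a) - 8*exp(a) + 6)^2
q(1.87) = -0.53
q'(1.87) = -4.45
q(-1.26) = 0.52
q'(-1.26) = 0.29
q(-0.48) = 1.40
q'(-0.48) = 4.08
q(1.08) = -0.23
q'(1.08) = 0.16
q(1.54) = -0.21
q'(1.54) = -0.14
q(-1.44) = 0.48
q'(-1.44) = 0.21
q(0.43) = -0.51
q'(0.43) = 0.98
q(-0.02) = -2.27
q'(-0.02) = 15.26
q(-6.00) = 0.33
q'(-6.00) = 0.00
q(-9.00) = 0.33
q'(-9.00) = 0.00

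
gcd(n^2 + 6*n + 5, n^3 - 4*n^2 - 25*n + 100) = n + 5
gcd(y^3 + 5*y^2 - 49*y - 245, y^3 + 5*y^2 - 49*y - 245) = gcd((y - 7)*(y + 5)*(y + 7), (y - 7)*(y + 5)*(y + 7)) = y^3 + 5*y^2 - 49*y - 245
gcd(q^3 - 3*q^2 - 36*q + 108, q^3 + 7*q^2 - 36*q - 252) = q^2 - 36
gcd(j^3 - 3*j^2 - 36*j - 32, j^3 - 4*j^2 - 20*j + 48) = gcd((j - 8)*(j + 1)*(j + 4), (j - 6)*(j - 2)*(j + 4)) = j + 4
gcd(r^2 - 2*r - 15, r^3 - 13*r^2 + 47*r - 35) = r - 5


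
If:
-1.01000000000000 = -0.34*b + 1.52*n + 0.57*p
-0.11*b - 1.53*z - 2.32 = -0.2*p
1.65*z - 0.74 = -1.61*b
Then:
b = 0.459627329192547 - 1.02484472049689*z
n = -2.88661735861393*z - 5.00646044458974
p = 7.08633540372671*z + 11.8527950310559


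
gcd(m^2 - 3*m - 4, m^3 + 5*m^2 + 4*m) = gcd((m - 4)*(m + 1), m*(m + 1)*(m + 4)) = m + 1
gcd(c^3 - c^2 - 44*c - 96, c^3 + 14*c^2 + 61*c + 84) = c^2 + 7*c + 12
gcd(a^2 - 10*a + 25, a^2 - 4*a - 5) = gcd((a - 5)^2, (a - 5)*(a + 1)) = a - 5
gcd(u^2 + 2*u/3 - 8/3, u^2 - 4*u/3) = u - 4/3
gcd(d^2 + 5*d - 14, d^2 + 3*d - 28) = d + 7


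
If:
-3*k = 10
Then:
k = -10/3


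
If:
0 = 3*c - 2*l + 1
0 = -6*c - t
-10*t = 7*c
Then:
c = 0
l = 1/2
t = 0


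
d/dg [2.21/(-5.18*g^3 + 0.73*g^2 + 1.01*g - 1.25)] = (34.3434*g^2 - 3.2266*g - 2.2321)/(5.18*g^3 - 0.73*g^2 - 1.01*g + 1.25)^2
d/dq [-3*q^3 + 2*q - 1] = 2 - 9*q^2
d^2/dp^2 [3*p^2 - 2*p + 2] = 6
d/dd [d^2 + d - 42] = 2*d + 1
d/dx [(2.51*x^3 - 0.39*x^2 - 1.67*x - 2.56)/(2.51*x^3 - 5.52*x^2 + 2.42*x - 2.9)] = (-12.8763*x^4 + 20.5318*x^3 - 12.7224*x^2 - 26.0004*x + 11.0382)/(6.3001*x^6 - 27.7104*x^5 + 42.6188*x^4 - 41.2748*x^3 + 37.8724*x^2 - 14.036*x + 8.41)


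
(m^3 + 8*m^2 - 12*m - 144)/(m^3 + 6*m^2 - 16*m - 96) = (m + 6)/(m + 4)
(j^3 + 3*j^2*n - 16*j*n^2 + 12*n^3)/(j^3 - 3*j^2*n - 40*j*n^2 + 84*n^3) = (j - n)/(j - 7*n)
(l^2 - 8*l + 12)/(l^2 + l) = (l^2 - 8*l + 12)/(l*(l + 1))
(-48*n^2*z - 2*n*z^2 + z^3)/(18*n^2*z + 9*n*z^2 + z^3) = (-8*n + z)/(3*n + z)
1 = 1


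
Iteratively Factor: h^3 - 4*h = (h)*(h^2 - 4) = h*(h + 2)*(h - 2)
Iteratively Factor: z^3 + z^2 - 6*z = (z - 2)*(z^2 + 3*z) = z*(z - 2)*(z + 3)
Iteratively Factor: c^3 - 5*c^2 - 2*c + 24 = (c - 4)*(c^2 - c - 6) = (c - 4)*(c - 3)*(c + 2)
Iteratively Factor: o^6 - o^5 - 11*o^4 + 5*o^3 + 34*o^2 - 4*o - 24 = (o - 3)*(o^5 + 2*o^4 - 5*o^3 - 10*o^2 + 4*o + 8) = (o - 3)*(o + 1)*(o^4 + o^3 - 6*o^2 - 4*o + 8) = (o - 3)*(o - 1)*(o + 1)*(o^3 + 2*o^2 - 4*o - 8) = (o - 3)*(o - 2)*(o - 1)*(o + 1)*(o^2 + 4*o + 4) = (o - 3)*(o - 2)*(o - 1)*(o + 1)*(o + 2)*(o + 2)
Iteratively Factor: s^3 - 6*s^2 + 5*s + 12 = (s - 4)*(s^2 - 2*s - 3) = (s - 4)*(s + 1)*(s - 3)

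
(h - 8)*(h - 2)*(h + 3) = h^3 - 7*h^2 - 14*h + 48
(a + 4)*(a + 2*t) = a^2 + 2*a*t + 4*a + 8*t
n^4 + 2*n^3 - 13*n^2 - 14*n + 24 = (n - 3)*(n - 1)*(n + 2)*(n + 4)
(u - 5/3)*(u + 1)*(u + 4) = u^3 + 10*u^2/3 - 13*u/3 - 20/3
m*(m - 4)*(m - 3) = m^3 - 7*m^2 + 12*m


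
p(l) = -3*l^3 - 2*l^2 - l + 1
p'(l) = -9*l^2 - 4*l - 1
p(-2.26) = 27.67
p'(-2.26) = -37.93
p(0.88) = -3.47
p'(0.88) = -11.49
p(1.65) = -19.57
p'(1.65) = -32.10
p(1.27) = -9.64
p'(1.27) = -20.60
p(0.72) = -1.88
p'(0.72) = -8.55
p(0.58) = -0.84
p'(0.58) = -6.35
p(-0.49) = 1.36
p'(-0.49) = -1.20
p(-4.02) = 167.59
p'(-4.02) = -130.36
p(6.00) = -725.00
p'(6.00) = -349.00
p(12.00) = -5483.00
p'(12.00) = -1345.00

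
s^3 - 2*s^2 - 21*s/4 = s*(s - 7/2)*(s + 3/2)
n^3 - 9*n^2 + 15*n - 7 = (n - 7)*(n - 1)^2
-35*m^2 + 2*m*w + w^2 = (-5*m + w)*(7*m + w)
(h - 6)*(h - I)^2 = h^3 - 6*h^2 - 2*I*h^2 - h + 12*I*h + 6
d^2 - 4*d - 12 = (d - 6)*(d + 2)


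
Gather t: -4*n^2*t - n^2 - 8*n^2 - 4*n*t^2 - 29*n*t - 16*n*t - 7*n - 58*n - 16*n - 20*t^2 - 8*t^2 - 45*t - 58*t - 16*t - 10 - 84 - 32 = -9*n^2 - 81*n + t^2*(-4*n - 28) + t*(-4*n^2 - 45*n - 119) - 126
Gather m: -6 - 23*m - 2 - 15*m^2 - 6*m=-15*m^2 - 29*m - 8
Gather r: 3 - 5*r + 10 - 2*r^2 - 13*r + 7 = -2*r^2 - 18*r + 20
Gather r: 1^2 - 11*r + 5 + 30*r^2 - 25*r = 30*r^2 - 36*r + 6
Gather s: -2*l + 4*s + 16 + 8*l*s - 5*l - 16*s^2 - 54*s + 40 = -7*l - 16*s^2 + s*(8*l - 50) + 56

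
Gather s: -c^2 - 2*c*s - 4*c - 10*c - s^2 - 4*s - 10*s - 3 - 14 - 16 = -c^2 - 14*c - s^2 + s*(-2*c - 14) - 33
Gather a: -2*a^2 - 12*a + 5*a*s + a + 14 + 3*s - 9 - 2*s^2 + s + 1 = -2*a^2 + a*(5*s - 11) - 2*s^2 + 4*s + 6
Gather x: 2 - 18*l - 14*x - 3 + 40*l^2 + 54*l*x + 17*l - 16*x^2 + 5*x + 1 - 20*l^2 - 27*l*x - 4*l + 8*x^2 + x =20*l^2 - 5*l - 8*x^2 + x*(27*l - 8)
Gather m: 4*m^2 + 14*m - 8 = 4*m^2 + 14*m - 8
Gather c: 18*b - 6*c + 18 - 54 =18*b - 6*c - 36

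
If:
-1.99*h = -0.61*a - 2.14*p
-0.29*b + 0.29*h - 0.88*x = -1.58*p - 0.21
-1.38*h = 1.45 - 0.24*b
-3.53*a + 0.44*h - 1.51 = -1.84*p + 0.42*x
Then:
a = -3.10740390544707*x - 5.32630900993491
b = -32.5559782704449*x - 47.6495488670288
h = -5.66190926442519*x - 9.33760270151226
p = -4.3792911466745*x - 7.16485087848089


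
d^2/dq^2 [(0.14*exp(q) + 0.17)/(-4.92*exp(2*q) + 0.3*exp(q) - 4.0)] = (-3.388896*exp(4*q) - 16.666992*exp(3*q) + 17.28396*exp(2*q) + 13.1991*exp(q) - 2.444)*exp(q)/(119.095488*exp(6*q) - 21.78576*exp(5*q) + 291.8052*exp(4*q) - 35.451*exp(3*q) + 237.24*exp(2*q) - 14.4*exp(q) + 64.0)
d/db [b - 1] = 1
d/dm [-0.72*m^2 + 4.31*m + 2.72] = 4.31 - 1.44*m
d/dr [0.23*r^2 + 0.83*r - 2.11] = 0.46*r + 0.83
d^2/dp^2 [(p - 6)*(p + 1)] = 2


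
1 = 1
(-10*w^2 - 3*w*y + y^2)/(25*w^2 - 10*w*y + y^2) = (2*w + y)/(-5*w + y)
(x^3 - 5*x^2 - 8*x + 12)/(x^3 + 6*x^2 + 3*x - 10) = (x - 6)/(x + 5)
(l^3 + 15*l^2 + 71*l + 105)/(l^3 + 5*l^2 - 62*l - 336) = (l^2 + 8*l + 15)/(l^2 - 2*l - 48)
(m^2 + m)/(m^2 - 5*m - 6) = m/(m - 6)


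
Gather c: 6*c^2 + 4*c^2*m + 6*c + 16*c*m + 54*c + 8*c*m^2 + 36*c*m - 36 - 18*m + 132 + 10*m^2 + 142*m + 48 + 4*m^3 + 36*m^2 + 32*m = c^2*(4*m + 6) + c*(8*m^2 + 52*m + 60) + 4*m^3 + 46*m^2 + 156*m + 144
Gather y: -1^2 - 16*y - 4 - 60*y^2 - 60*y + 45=-60*y^2 - 76*y + 40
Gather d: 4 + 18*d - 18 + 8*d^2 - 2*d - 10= 8*d^2 + 16*d - 24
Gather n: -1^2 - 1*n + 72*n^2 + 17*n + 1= 72*n^2 + 16*n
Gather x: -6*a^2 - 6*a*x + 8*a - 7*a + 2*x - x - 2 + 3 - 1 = -6*a^2 + a + x*(1 - 6*a)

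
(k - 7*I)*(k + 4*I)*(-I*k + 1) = -I*k^3 - 2*k^2 - 31*I*k + 28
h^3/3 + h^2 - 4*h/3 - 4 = (h/3 + 1)*(h - 2)*(h + 2)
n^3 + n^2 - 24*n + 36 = (n - 3)*(n - 2)*(n + 6)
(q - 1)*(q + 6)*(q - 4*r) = q^3 - 4*q^2*r + 5*q^2 - 20*q*r - 6*q + 24*r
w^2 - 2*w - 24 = (w - 6)*(w + 4)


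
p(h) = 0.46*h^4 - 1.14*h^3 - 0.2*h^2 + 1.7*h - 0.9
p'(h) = 1.84*h^3 - 3.42*h^2 - 0.4*h + 1.7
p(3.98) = 46.25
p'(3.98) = 61.94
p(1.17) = -0.15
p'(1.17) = -0.50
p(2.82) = 5.83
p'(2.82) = 14.64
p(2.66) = 3.78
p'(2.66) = 11.07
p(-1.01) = -1.17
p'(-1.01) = -3.28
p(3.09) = 10.75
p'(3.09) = 22.10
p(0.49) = -0.22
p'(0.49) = 0.90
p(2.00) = -0.06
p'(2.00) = 1.94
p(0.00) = -0.90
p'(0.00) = 1.70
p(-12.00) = 11458.38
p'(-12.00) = -3665.50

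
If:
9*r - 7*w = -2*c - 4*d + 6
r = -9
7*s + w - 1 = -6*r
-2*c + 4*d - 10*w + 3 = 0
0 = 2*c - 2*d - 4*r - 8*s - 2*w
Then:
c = 1689/74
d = 709/74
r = -9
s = 293/37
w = -16/37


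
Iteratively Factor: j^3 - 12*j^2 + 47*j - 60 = (j - 5)*(j^2 - 7*j + 12) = (j - 5)*(j - 4)*(j - 3)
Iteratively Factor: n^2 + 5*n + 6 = (n + 3)*(n + 2)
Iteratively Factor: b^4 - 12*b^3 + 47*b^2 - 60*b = (b - 5)*(b^3 - 7*b^2 + 12*b) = (b - 5)*(b - 4)*(b^2 - 3*b) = b*(b - 5)*(b - 4)*(b - 3)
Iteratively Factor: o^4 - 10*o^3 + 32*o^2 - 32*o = (o)*(o^3 - 10*o^2 + 32*o - 32) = o*(o - 4)*(o^2 - 6*o + 8) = o*(o - 4)^2*(o - 2)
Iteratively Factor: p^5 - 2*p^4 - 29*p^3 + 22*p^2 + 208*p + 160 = (p - 5)*(p^4 + 3*p^3 - 14*p^2 - 48*p - 32) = (p - 5)*(p + 4)*(p^3 - p^2 - 10*p - 8) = (p - 5)*(p - 4)*(p + 4)*(p^2 + 3*p + 2) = (p - 5)*(p - 4)*(p + 1)*(p + 4)*(p + 2)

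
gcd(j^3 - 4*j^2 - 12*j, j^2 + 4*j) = j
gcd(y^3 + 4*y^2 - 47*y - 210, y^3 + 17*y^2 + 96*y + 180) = y^2 + 11*y + 30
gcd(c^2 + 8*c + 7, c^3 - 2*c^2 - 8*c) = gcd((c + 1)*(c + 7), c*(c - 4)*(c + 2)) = 1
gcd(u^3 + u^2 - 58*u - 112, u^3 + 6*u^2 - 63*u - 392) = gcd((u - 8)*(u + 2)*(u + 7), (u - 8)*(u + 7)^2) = u^2 - u - 56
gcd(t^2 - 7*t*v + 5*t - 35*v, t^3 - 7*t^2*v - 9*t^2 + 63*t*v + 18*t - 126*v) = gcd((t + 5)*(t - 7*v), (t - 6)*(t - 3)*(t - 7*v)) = t - 7*v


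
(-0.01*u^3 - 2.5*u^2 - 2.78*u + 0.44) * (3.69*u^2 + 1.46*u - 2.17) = -0.0369*u^5 - 9.2396*u^4 - 13.8865*u^3 + 2.9898*u^2 + 6.675*u - 0.9548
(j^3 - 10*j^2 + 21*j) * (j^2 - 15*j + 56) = j^5 - 25*j^4 + 227*j^3 - 875*j^2 + 1176*j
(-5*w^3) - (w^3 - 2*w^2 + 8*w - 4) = -6*w^3 + 2*w^2 - 8*w + 4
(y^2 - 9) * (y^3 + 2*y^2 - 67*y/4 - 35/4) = y^5 + 2*y^4 - 103*y^3/4 - 107*y^2/4 + 603*y/4 + 315/4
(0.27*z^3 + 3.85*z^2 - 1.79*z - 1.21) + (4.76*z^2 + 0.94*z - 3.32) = 0.27*z^3 + 8.61*z^2 - 0.85*z - 4.53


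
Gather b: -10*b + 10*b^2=10*b^2 - 10*b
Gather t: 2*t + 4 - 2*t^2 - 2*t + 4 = 8 - 2*t^2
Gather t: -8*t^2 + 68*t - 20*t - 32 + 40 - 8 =-8*t^2 + 48*t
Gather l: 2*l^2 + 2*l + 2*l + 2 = 2*l^2 + 4*l + 2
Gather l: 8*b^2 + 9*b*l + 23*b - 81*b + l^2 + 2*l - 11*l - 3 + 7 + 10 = 8*b^2 - 58*b + l^2 + l*(9*b - 9) + 14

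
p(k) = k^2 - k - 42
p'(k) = 2*k - 1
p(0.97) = -42.03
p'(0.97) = 0.94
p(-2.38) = -33.96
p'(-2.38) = -5.76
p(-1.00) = -40.00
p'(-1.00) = -3.00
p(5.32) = -19.02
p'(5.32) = 9.64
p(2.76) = -37.14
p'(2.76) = 4.52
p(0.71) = -42.21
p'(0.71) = 0.42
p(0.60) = -42.24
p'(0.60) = 0.20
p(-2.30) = -34.41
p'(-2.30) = -5.60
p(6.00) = -12.00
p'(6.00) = 11.00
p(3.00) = -36.00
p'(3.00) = 5.00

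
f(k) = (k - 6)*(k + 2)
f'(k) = 2*k - 4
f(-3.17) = 10.73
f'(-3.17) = -10.34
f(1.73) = -15.93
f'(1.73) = -0.54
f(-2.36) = 3.01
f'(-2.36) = -8.72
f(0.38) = -13.38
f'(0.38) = -3.24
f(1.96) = -16.00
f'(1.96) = -0.08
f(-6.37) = 54.06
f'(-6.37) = -16.74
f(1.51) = -15.76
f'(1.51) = -0.98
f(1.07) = -15.14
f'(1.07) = -1.86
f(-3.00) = 9.00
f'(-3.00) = -10.00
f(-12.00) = 180.00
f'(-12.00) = -28.00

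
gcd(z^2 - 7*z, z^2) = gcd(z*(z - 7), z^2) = z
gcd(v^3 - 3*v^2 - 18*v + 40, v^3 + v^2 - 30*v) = v - 5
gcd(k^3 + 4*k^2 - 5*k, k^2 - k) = k^2 - k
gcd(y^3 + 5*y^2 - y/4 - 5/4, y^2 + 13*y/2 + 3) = y + 1/2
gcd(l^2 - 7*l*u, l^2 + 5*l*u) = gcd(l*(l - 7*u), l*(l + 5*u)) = l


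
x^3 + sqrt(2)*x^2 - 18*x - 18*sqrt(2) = (x - 3*sqrt(2))*(x + sqrt(2))*(x + 3*sqrt(2))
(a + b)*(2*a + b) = 2*a^2 + 3*a*b + b^2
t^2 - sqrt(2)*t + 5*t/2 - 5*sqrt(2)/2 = (t + 5/2)*(t - sqrt(2))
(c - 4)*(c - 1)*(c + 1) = c^3 - 4*c^2 - c + 4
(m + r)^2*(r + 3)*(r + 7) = m^2*r^2 + 10*m^2*r + 21*m^2 + 2*m*r^3 + 20*m*r^2 + 42*m*r + r^4 + 10*r^3 + 21*r^2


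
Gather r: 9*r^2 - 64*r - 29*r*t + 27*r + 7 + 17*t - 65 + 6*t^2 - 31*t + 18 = 9*r^2 + r*(-29*t - 37) + 6*t^2 - 14*t - 40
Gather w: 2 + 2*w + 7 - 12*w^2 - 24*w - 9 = -12*w^2 - 22*w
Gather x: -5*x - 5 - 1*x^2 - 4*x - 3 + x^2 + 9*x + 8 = 0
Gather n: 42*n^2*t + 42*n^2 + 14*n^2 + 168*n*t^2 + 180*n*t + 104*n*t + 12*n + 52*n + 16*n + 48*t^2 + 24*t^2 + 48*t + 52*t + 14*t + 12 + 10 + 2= n^2*(42*t + 56) + n*(168*t^2 + 284*t + 80) + 72*t^2 + 114*t + 24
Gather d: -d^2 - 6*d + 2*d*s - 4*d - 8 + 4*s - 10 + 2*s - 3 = -d^2 + d*(2*s - 10) + 6*s - 21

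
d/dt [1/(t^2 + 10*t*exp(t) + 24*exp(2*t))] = 2*(-5*t*exp(t) - t - 24*exp(2*t) - 5*exp(t))/(t^2 + 10*t*exp(t) + 24*exp(2*t))^2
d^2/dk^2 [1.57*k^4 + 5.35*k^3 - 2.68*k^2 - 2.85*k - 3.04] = 18.84*k^2 + 32.1*k - 5.36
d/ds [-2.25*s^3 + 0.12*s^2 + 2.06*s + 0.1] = -6.75*s^2 + 0.24*s + 2.06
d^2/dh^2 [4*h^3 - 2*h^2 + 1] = 24*h - 4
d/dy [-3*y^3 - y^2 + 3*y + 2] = -9*y^2 - 2*y + 3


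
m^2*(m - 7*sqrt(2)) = m^3 - 7*sqrt(2)*m^2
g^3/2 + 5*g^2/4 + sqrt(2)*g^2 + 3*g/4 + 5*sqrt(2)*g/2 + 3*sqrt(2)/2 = (g/2 + 1/2)*(g + 3/2)*(g + 2*sqrt(2))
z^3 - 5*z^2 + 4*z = z*(z - 4)*(z - 1)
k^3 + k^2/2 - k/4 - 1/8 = (k - 1/2)*(k + 1/2)^2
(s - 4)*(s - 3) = s^2 - 7*s + 12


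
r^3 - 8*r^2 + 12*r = r*(r - 6)*(r - 2)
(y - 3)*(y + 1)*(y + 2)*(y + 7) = y^4 + 7*y^3 - 7*y^2 - 55*y - 42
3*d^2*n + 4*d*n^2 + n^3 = n*(d + n)*(3*d + n)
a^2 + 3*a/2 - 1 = (a - 1/2)*(a + 2)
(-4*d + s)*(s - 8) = -4*d*s + 32*d + s^2 - 8*s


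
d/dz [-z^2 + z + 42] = 1 - 2*z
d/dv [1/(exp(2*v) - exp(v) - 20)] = (1 - 2*exp(v))*exp(v)/(-exp(2*v) + exp(v) + 20)^2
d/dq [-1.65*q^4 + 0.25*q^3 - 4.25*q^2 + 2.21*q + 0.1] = -6.6*q^3 + 0.75*q^2 - 8.5*q + 2.21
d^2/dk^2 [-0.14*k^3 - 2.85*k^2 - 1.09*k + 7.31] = -0.84*k - 5.7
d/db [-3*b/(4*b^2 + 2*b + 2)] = 3*(2*b^2 - 1)/(2*(4*b^4 + 4*b^3 + 5*b^2 + 2*b + 1))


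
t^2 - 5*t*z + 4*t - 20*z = (t + 4)*(t - 5*z)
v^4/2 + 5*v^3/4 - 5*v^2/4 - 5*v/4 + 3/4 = (v/2 + 1/2)*(v - 1)*(v - 1/2)*(v + 3)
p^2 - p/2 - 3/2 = (p - 3/2)*(p + 1)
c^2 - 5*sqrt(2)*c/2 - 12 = (c - 4*sqrt(2))*(c + 3*sqrt(2)/2)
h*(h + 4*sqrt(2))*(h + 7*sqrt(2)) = h^3 + 11*sqrt(2)*h^2 + 56*h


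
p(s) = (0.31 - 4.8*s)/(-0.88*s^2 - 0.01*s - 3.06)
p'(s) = (0.31 - 4.8*s)*(1.76*s + 0.01)/(-0.88*s^2 - 0.01*s - 3.06)^2 - 4.8/(-0.88*s^2 - 0.01*s - 3.06)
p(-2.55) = -1.43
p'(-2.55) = -0.18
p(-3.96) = -1.15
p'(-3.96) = -0.19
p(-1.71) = -1.52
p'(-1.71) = 0.04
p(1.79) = 1.40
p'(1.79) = 0.06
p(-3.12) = -1.32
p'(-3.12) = -0.21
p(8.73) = 0.59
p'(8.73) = -0.06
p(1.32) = 1.31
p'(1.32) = 0.38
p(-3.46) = -1.25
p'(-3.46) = -0.21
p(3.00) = 1.28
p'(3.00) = -0.18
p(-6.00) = -0.84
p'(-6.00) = -0.12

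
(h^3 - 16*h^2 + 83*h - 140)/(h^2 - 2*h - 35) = (h^2 - 9*h + 20)/(h + 5)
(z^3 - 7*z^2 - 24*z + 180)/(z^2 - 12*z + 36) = z + 5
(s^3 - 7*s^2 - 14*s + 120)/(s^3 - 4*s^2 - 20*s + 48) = (s - 5)/(s - 2)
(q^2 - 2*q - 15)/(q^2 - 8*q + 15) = (q + 3)/(q - 3)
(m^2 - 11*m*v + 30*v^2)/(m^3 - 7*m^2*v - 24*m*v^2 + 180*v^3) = (-m + 5*v)/(-m^2 + m*v + 30*v^2)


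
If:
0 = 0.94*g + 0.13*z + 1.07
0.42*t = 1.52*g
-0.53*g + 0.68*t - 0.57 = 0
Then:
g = 0.30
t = 1.07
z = -10.37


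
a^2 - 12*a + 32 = (a - 8)*(a - 4)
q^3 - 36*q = q*(q - 6)*(q + 6)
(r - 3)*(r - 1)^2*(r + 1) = r^4 - 4*r^3 + 2*r^2 + 4*r - 3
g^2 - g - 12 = (g - 4)*(g + 3)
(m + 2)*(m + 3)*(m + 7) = m^3 + 12*m^2 + 41*m + 42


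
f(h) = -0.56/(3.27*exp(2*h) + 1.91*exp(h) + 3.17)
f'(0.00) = 0.07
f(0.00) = -0.07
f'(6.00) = 0.00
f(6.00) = 0.00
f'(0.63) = 0.04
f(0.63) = -0.03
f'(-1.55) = 0.03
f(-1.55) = -0.15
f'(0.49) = 0.05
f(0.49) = -0.04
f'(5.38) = 0.00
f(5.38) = -0.00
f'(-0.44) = 0.07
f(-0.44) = -0.10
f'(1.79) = 0.01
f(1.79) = -0.00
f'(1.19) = 0.02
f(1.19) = -0.01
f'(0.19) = 0.06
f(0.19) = -0.05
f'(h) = -0.56*(-6.54*exp(2*h) - 1.91*exp(h))/(3.27*exp(2*h) + 1.91*exp(h) + 3.17)^2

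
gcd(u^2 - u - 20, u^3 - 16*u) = u + 4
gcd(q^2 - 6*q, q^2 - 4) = 1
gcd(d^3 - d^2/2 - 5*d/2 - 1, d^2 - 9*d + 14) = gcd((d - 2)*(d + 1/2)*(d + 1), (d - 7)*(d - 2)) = d - 2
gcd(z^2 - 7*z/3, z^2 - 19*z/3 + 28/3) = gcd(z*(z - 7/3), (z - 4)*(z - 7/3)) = z - 7/3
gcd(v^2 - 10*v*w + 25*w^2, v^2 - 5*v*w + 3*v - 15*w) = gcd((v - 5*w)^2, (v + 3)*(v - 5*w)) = v - 5*w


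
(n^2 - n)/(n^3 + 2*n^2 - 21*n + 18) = n/(n^2 + 3*n - 18)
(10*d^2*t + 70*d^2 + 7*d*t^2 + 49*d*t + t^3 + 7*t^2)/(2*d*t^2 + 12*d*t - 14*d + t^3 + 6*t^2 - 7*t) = (5*d + t)/(t - 1)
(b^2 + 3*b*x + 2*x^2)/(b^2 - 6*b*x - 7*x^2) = (-b - 2*x)/(-b + 7*x)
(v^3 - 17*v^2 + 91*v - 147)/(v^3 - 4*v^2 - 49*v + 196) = (v^2 - 10*v + 21)/(v^2 + 3*v - 28)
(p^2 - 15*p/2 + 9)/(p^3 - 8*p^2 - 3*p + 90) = (p - 3/2)/(p^2 - 2*p - 15)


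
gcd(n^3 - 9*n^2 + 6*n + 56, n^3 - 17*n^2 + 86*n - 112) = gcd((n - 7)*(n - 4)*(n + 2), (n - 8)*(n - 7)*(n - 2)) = n - 7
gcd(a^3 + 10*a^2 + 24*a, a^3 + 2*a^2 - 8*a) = a^2 + 4*a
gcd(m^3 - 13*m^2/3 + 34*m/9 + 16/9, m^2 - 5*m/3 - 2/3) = m^2 - 5*m/3 - 2/3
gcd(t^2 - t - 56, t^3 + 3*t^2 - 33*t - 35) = t + 7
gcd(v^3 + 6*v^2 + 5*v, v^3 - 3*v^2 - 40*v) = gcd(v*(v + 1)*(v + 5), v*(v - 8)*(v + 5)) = v^2 + 5*v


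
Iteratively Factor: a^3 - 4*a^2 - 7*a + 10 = (a - 1)*(a^2 - 3*a - 10) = (a - 1)*(a + 2)*(a - 5)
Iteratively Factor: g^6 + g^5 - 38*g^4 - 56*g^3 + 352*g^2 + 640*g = (g)*(g^5 + g^4 - 38*g^3 - 56*g^2 + 352*g + 640) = g*(g - 5)*(g^4 + 6*g^3 - 8*g^2 - 96*g - 128) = g*(g - 5)*(g + 2)*(g^3 + 4*g^2 - 16*g - 64) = g*(g - 5)*(g - 4)*(g + 2)*(g^2 + 8*g + 16) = g*(g - 5)*(g - 4)*(g + 2)*(g + 4)*(g + 4)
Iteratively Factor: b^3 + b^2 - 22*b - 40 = (b - 5)*(b^2 + 6*b + 8) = (b - 5)*(b + 4)*(b + 2)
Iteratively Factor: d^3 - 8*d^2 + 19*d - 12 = (d - 3)*(d^2 - 5*d + 4) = (d - 3)*(d - 1)*(d - 4)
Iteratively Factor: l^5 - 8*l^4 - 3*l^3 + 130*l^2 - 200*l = (l - 5)*(l^4 - 3*l^3 - 18*l^2 + 40*l) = (l - 5)^2*(l^3 + 2*l^2 - 8*l) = (l - 5)^2*(l + 4)*(l^2 - 2*l) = (l - 5)^2*(l - 2)*(l + 4)*(l)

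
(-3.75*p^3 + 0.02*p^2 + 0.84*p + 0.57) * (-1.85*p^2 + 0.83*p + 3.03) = 6.9375*p^5 - 3.1495*p^4 - 12.8999*p^3 - 0.2967*p^2 + 3.0183*p + 1.7271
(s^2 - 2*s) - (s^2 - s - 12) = 12 - s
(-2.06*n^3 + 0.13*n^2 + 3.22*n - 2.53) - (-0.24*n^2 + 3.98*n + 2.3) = -2.06*n^3 + 0.37*n^2 - 0.76*n - 4.83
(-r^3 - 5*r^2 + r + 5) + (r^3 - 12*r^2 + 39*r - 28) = -17*r^2 + 40*r - 23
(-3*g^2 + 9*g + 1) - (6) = -3*g^2 + 9*g - 5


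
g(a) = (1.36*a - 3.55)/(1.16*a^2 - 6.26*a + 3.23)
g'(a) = (6.26 - 2.32*a)*(1.36*a - 3.55)/(1.16*a^2 - 6.26*a + 3.23)^2 + 1.36/(1.16*a^2 - 6.26*a + 3.23)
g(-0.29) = -0.77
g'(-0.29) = -0.77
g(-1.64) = -0.35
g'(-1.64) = -0.13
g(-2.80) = -0.25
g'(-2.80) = -0.06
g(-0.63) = -0.58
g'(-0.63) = -0.41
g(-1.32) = -0.40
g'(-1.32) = -0.17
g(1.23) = 0.69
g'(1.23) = -1.37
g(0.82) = 2.17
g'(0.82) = -9.62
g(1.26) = 0.65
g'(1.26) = -1.26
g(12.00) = 0.13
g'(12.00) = -0.02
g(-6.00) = -0.14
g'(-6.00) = -0.02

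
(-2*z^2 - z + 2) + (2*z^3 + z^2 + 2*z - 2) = 2*z^3 - z^2 + z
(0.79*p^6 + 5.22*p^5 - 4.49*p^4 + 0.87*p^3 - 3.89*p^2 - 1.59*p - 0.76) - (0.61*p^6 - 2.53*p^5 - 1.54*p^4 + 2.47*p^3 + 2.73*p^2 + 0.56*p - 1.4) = 0.18*p^6 + 7.75*p^5 - 2.95*p^4 - 1.6*p^3 - 6.62*p^2 - 2.15*p + 0.64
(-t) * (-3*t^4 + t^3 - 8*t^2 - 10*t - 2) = 3*t^5 - t^4 + 8*t^3 + 10*t^2 + 2*t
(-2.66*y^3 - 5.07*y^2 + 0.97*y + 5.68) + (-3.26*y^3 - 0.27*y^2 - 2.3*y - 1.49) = -5.92*y^3 - 5.34*y^2 - 1.33*y + 4.19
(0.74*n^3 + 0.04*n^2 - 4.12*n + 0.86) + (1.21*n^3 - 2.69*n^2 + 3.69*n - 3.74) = 1.95*n^3 - 2.65*n^2 - 0.43*n - 2.88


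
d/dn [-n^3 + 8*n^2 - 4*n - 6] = -3*n^2 + 16*n - 4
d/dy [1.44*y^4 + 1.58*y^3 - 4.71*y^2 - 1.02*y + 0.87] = 5.76*y^3 + 4.74*y^2 - 9.42*y - 1.02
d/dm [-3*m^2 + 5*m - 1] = 5 - 6*m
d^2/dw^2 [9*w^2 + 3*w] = 18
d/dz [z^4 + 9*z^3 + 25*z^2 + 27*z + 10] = 4*z^3 + 27*z^2 + 50*z + 27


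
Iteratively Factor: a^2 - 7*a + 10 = (a - 2)*(a - 5)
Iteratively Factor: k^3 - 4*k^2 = (k)*(k^2 - 4*k) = k*(k - 4)*(k)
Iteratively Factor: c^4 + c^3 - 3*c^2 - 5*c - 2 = (c - 2)*(c^3 + 3*c^2 + 3*c + 1) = (c - 2)*(c + 1)*(c^2 + 2*c + 1) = (c - 2)*(c + 1)^2*(c + 1)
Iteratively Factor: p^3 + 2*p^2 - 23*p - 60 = (p - 5)*(p^2 + 7*p + 12) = (p - 5)*(p + 3)*(p + 4)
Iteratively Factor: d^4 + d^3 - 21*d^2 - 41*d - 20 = (d + 1)*(d^3 - 21*d - 20) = (d + 1)*(d + 4)*(d^2 - 4*d - 5) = (d - 5)*(d + 1)*(d + 4)*(d + 1)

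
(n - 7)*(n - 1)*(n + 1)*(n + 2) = n^4 - 5*n^3 - 15*n^2 + 5*n + 14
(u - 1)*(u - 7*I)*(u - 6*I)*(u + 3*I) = u^4 - u^3 - 10*I*u^3 - 3*u^2 + 10*I*u^2 + 3*u - 126*I*u + 126*I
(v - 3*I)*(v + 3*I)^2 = v^3 + 3*I*v^2 + 9*v + 27*I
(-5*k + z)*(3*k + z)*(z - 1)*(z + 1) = -15*k^2*z^2 + 15*k^2 - 2*k*z^3 + 2*k*z + z^4 - z^2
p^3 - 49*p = p*(p - 7)*(p + 7)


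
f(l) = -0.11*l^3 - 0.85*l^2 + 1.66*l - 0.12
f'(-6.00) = -0.02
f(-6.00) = -16.92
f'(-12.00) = -25.46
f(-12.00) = 47.64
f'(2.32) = -4.06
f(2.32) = -2.22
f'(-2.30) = 3.82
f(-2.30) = -7.10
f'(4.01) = -10.46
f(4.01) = -14.22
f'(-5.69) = 0.65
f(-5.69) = -16.82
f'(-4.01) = 3.17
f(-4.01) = -13.35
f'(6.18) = -21.45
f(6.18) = -48.29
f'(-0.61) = 2.57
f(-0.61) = -1.42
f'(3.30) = -7.54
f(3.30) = -7.85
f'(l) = -0.33*l^2 - 1.7*l + 1.66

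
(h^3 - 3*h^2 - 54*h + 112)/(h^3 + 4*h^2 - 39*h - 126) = (h^2 - 10*h + 16)/(h^2 - 3*h - 18)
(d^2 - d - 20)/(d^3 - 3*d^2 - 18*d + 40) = 1/(d - 2)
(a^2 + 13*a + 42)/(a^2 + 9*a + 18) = (a + 7)/(a + 3)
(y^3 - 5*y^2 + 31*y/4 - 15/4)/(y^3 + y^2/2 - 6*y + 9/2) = (y - 5/2)/(y + 3)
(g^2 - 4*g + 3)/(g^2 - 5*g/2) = 2*(g^2 - 4*g + 3)/(g*(2*g - 5))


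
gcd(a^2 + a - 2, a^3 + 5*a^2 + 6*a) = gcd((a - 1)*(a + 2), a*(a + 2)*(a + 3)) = a + 2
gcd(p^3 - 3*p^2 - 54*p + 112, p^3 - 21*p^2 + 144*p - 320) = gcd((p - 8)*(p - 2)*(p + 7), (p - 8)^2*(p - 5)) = p - 8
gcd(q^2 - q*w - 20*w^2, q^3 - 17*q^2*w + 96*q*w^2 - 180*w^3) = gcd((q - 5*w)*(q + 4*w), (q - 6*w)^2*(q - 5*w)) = q - 5*w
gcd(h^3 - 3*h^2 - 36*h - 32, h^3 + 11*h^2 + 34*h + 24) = h^2 + 5*h + 4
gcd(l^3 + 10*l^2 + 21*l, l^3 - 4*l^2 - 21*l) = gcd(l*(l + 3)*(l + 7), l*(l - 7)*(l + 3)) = l^2 + 3*l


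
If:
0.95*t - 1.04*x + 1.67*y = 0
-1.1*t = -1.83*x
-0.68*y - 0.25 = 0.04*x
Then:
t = 2.31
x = 1.39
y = -0.45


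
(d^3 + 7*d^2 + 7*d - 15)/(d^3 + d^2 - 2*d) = (d^2 + 8*d + 15)/(d*(d + 2))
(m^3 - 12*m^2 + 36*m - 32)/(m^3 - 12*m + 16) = (m - 8)/(m + 4)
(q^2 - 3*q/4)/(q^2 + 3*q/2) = (4*q - 3)/(2*(2*q + 3))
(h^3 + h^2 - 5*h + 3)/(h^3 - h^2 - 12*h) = (h^2 - 2*h + 1)/(h*(h - 4))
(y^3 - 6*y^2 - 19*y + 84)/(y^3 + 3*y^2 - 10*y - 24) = (y - 7)/(y + 2)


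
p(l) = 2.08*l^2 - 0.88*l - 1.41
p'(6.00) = 24.08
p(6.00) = 68.19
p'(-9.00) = -38.32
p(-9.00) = 174.99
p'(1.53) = 5.48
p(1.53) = 2.11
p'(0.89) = 2.82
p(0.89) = -0.55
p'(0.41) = 0.83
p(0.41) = -1.42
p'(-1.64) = -7.70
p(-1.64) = 5.63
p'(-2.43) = -10.99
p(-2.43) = 13.01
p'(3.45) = 13.47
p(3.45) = 20.31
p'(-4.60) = -20.02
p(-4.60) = 46.65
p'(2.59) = 9.89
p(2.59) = 10.26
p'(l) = 4.16*l - 0.88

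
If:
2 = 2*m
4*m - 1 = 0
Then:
No Solution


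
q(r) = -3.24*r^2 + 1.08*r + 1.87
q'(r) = 1.08 - 6.48*r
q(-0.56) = 0.25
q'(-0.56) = 4.71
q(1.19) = -1.43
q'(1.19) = -6.63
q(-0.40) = 0.92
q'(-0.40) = 3.67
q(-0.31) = 1.22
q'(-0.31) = 3.09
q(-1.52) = -7.26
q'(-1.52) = 10.93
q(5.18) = -79.47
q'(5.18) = -32.49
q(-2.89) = -28.31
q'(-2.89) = 19.81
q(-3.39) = -39.03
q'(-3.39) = 23.05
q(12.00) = -451.73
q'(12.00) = -76.68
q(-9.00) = -270.29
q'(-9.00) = 59.40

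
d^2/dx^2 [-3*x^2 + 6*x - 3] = -6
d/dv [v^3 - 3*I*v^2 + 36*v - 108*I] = 3*v^2 - 6*I*v + 36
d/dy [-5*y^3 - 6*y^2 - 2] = 3*y*(-5*y - 4)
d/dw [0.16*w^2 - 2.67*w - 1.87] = 0.32*w - 2.67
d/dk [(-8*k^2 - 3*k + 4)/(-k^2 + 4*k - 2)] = 5*(-7*k^2 + 8*k - 2)/(k^4 - 8*k^3 + 20*k^2 - 16*k + 4)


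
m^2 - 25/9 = (m - 5/3)*(m + 5/3)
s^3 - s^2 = s^2*(s - 1)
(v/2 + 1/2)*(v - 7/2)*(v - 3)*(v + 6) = v^4/2 + v^3/4 - 29*v^2/2 + 69*v/4 + 63/2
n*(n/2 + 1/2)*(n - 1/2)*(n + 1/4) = n^4/2 + 3*n^3/8 - 3*n^2/16 - n/16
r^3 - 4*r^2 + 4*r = r*(r - 2)^2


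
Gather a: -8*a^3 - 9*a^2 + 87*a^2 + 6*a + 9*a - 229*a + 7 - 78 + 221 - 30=-8*a^3 + 78*a^2 - 214*a + 120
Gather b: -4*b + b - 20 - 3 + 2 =-3*b - 21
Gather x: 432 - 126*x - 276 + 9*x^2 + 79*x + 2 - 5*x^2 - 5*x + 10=4*x^2 - 52*x + 168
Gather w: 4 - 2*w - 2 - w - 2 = -3*w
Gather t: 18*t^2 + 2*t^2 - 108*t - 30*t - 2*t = 20*t^2 - 140*t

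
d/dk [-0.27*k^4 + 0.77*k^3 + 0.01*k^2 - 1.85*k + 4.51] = -1.08*k^3 + 2.31*k^2 + 0.02*k - 1.85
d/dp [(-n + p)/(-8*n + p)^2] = (6*n + p)/(8*n - p)^3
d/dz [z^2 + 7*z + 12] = 2*z + 7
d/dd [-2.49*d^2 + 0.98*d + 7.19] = 0.98 - 4.98*d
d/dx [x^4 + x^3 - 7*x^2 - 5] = x*(4*x^2 + 3*x - 14)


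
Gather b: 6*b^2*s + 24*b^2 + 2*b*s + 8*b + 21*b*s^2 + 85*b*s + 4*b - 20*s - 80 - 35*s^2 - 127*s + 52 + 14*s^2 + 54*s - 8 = b^2*(6*s + 24) + b*(21*s^2 + 87*s + 12) - 21*s^2 - 93*s - 36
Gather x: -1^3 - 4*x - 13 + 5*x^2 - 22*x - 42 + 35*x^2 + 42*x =40*x^2 + 16*x - 56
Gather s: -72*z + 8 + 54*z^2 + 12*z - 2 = 54*z^2 - 60*z + 6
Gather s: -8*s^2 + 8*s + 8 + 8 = -8*s^2 + 8*s + 16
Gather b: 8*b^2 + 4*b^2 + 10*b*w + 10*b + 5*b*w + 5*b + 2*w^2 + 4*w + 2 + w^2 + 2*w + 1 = 12*b^2 + b*(15*w + 15) + 3*w^2 + 6*w + 3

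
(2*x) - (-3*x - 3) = 5*x + 3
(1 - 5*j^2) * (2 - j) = 5*j^3 - 10*j^2 - j + 2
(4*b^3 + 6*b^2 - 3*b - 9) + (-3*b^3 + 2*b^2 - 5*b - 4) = b^3 + 8*b^2 - 8*b - 13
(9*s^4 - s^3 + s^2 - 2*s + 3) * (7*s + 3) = 63*s^5 + 20*s^4 + 4*s^3 - 11*s^2 + 15*s + 9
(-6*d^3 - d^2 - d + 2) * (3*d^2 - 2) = -18*d^5 - 3*d^4 + 9*d^3 + 8*d^2 + 2*d - 4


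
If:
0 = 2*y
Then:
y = 0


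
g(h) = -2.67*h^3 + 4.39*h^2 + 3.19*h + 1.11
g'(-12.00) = -1255.61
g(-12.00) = 5208.75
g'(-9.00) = -724.64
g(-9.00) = 2274.42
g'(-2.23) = -56.22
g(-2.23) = 45.44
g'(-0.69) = -6.68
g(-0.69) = 1.88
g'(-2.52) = -69.80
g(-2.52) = 63.68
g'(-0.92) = -11.67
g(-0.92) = 3.97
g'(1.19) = 2.30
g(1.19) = 6.62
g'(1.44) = -0.78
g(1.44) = 6.83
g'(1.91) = -9.26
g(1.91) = 4.61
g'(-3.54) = -128.27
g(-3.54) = 163.28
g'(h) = -8.01*h^2 + 8.78*h + 3.19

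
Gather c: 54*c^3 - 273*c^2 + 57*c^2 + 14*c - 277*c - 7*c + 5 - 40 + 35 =54*c^3 - 216*c^2 - 270*c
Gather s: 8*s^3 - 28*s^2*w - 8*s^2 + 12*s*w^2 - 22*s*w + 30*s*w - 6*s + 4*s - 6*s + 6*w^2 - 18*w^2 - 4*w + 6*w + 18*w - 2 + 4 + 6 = 8*s^3 + s^2*(-28*w - 8) + s*(12*w^2 + 8*w - 8) - 12*w^2 + 20*w + 8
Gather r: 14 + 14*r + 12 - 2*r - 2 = 12*r + 24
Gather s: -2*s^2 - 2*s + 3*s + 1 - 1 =-2*s^2 + s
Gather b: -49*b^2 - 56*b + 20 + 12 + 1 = -49*b^2 - 56*b + 33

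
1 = 1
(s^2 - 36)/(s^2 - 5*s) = (s^2 - 36)/(s*(s - 5))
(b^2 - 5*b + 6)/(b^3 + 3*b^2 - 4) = (b^2 - 5*b + 6)/(b^3 + 3*b^2 - 4)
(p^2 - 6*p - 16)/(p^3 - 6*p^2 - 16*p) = 1/p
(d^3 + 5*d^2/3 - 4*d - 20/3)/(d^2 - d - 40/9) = 3*(d^2 - 4)/(3*d - 8)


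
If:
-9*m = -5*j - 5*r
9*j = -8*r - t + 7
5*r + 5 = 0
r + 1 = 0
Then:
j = 5/3 - t/9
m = 10/27 - 5*t/81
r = -1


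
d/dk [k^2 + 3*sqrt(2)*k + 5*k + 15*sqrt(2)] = 2*k + 3*sqrt(2) + 5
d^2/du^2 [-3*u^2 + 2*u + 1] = -6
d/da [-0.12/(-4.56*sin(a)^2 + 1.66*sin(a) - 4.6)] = (0.1992 - 1.0944*sin(a))*cos(a)/(4.56*sin(a)^2 - 1.66*sin(a) + 4.6)^2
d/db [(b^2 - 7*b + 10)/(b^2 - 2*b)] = 5/b^2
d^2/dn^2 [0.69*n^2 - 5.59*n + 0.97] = 1.38000000000000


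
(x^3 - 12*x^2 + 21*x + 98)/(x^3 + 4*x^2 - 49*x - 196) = (x^2 - 5*x - 14)/(x^2 + 11*x + 28)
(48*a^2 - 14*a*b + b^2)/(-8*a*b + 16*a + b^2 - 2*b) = (-6*a + b)/(b - 2)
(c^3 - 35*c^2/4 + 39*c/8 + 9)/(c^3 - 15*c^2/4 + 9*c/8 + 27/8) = (c - 8)/(c - 3)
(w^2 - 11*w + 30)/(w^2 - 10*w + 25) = (w - 6)/(w - 5)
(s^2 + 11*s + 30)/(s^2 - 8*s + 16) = (s^2 + 11*s + 30)/(s^2 - 8*s + 16)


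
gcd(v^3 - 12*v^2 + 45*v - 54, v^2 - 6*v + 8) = 1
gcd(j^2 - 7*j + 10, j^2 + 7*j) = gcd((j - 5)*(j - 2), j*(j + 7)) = 1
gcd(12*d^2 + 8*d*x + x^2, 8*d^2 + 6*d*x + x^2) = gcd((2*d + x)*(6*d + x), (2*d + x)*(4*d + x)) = 2*d + x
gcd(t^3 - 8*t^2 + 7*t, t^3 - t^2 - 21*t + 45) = 1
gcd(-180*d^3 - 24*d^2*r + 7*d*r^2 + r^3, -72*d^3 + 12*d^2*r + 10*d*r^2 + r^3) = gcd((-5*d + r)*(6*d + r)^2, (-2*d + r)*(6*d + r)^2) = 36*d^2 + 12*d*r + r^2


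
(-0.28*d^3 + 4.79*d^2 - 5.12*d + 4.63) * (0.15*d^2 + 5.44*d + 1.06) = -0.042*d^5 - 0.8047*d^4 + 24.9928*d^3 - 22.0809*d^2 + 19.76*d + 4.9078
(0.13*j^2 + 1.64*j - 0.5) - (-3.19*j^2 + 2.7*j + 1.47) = 3.32*j^2 - 1.06*j - 1.97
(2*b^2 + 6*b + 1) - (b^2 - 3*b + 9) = b^2 + 9*b - 8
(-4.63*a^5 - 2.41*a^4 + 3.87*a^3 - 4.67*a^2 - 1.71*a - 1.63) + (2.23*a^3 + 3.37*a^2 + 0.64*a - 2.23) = -4.63*a^5 - 2.41*a^4 + 6.1*a^3 - 1.3*a^2 - 1.07*a - 3.86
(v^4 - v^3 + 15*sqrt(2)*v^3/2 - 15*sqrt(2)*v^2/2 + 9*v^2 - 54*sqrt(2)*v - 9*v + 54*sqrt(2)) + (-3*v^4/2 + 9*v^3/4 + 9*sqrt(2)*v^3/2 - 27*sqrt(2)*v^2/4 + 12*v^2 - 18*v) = -v^4/2 + 5*v^3/4 + 12*sqrt(2)*v^3 - 57*sqrt(2)*v^2/4 + 21*v^2 - 54*sqrt(2)*v - 27*v + 54*sqrt(2)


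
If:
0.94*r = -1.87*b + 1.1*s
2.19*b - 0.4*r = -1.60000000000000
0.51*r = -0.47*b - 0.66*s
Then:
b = -0.57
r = 0.85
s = -0.25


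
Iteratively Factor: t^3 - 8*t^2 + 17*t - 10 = (t - 1)*(t^2 - 7*t + 10) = (t - 2)*(t - 1)*(t - 5)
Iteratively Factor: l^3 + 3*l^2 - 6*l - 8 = (l - 2)*(l^2 + 5*l + 4) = (l - 2)*(l + 4)*(l + 1)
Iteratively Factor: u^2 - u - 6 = (u - 3)*(u + 2)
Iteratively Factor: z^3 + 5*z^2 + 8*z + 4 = (z + 2)*(z^2 + 3*z + 2) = (z + 1)*(z + 2)*(z + 2)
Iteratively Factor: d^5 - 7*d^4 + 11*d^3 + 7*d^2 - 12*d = (d + 1)*(d^4 - 8*d^3 + 19*d^2 - 12*d) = d*(d + 1)*(d^3 - 8*d^2 + 19*d - 12) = d*(d - 3)*(d + 1)*(d^2 - 5*d + 4) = d*(d - 3)*(d - 1)*(d + 1)*(d - 4)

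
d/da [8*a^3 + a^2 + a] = 24*a^2 + 2*a + 1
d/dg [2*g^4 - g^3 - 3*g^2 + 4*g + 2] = 8*g^3 - 3*g^2 - 6*g + 4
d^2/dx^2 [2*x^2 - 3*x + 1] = 4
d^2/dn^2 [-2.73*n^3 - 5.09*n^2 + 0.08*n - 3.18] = -16.38*n - 10.18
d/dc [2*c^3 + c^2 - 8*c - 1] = 6*c^2 + 2*c - 8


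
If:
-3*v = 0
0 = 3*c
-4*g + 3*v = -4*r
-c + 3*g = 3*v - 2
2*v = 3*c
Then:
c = 0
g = -2/3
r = -2/3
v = 0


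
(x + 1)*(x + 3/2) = x^2 + 5*x/2 + 3/2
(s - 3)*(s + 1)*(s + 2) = s^3 - 7*s - 6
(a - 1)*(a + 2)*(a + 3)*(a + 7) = a^4 + 11*a^3 + 29*a^2 + a - 42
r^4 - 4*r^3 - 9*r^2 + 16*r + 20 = (r - 5)*(r - 2)*(r + 1)*(r + 2)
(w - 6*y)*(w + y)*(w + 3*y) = w^3 - 2*w^2*y - 21*w*y^2 - 18*y^3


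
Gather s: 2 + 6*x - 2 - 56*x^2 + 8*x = -56*x^2 + 14*x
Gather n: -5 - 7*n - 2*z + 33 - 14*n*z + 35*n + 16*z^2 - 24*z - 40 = n*(28 - 14*z) + 16*z^2 - 26*z - 12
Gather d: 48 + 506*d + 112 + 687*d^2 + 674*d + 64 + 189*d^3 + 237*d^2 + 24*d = 189*d^3 + 924*d^2 + 1204*d + 224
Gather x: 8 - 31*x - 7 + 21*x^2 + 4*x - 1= 21*x^2 - 27*x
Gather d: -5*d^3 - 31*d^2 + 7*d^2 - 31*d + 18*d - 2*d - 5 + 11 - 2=-5*d^3 - 24*d^2 - 15*d + 4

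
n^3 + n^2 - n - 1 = (n - 1)*(n + 1)^2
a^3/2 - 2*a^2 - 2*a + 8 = (a/2 + 1)*(a - 4)*(a - 2)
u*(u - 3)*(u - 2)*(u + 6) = u^4 + u^3 - 24*u^2 + 36*u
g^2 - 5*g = g*(g - 5)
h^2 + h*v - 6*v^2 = (h - 2*v)*(h + 3*v)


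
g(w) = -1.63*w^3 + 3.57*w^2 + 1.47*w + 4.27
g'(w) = -4.89*w^2 + 7.14*w + 1.47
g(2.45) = 5.33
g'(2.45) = -10.39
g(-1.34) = 12.63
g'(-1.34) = -16.88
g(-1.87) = 24.66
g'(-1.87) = -28.98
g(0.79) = 6.86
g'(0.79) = 4.06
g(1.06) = 7.90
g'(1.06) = 3.54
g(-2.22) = 36.43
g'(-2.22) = -38.48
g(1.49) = 8.99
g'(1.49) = 1.25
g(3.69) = -23.59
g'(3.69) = -38.77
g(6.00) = -210.47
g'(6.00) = -131.73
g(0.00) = 4.27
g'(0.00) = 1.47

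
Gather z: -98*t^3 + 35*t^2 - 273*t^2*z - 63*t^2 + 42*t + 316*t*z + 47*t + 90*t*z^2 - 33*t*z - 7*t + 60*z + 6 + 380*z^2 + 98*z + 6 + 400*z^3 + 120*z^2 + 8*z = -98*t^3 - 28*t^2 + 82*t + 400*z^3 + z^2*(90*t + 500) + z*(-273*t^2 + 283*t + 166) + 12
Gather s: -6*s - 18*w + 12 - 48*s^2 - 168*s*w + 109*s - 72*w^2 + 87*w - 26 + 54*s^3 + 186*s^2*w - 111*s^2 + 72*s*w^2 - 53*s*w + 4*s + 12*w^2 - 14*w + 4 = 54*s^3 + s^2*(186*w - 159) + s*(72*w^2 - 221*w + 107) - 60*w^2 + 55*w - 10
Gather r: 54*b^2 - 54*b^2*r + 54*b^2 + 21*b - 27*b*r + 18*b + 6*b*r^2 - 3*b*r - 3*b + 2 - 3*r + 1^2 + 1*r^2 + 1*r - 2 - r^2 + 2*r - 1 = 108*b^2 + 6*b*r^2 + 36*b + r*(-54*b^2 - 30*b)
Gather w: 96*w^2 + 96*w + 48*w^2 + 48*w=144*w^2 + 144*w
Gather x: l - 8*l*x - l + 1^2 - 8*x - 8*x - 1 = x*(-8*l - 16)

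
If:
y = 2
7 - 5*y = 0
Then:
No Solution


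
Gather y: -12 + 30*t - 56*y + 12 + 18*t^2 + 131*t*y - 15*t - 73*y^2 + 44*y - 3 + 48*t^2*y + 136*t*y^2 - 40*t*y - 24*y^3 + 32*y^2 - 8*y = 18*t^2 + 15*t - 24*y^3 + y^2*(136*t - 41) + y*(48*t^2 + 91*t - 20) - 3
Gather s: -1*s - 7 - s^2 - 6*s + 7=-s^2 - 7*s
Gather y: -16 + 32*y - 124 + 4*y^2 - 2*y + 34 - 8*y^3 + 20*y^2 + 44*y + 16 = -8*y^3 + 24*y^2 + 74*y - 90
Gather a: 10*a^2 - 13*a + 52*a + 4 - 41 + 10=10*a^2 + 39*a - 27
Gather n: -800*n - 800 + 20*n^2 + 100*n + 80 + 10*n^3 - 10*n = 10*n^3 + 20*n^2 - 710*n - 720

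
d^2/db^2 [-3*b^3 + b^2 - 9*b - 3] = 2 - 18*b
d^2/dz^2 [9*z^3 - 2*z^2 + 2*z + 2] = 54*z - 4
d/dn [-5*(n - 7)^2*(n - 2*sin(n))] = (5*n - 35)*(-2*n + (n - 7)*(2*cos(n) - 1) + 4*sin(n))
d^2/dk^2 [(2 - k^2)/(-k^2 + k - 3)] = 2*(k^3 - 15*k^2 + 6*k + 13)/(k^6 - 3*k^5 + 12*k^4 - 19*k^3 + 36*k^2 - 27*k + 27)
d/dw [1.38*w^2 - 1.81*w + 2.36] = 2.76*w - 1.81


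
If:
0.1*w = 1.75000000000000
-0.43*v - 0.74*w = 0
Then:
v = -30.12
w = 17.50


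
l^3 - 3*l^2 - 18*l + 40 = (l - 5)*(l - 2)*(l + 4)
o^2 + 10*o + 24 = (o + 4)*(o + 6)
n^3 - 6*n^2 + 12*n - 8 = (n - 2)^3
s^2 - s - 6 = (s - 3)*(s + 2)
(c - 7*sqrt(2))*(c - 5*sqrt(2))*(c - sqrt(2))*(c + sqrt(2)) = c^4 - 12*sqrt(2)*c^3 + 68*c^2 + 24*sqrt(2)*c - 140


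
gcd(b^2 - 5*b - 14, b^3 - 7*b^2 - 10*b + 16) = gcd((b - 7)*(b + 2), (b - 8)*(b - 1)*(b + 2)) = b + 2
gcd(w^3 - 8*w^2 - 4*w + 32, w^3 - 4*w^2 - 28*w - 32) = w^2 - 6*w - 16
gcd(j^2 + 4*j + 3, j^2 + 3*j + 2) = j + 1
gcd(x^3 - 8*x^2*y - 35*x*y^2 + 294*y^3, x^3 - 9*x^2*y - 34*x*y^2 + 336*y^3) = x^2 - x*y - 42*y^2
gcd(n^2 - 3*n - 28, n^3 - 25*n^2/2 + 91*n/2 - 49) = n - 7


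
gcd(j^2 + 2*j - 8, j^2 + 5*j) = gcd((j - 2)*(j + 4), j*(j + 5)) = 1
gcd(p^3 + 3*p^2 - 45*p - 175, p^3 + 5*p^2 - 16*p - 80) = p + 5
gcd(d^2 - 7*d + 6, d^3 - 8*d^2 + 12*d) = d - 6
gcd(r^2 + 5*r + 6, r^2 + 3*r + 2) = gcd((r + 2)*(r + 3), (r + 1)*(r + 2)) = r + 2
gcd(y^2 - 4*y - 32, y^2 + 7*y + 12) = y + 4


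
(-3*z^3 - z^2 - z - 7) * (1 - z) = 3*z^4 - 2*z^3 + 6*z - 7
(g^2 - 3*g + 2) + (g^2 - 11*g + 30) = 2*g^2 - 14*g + 32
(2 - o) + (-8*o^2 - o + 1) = -8*o^2 - 2*o + 3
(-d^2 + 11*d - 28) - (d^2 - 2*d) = -2*d^2 + 13*d - 28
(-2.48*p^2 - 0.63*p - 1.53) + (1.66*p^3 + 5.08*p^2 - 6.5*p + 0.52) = 1.66*p^3 + 2.6*p^2 - 7.13*p - 1.01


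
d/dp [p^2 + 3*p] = 2*p + 3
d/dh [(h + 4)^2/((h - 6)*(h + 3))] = (-11*h^2 - 68*h - 96)/(h^4 - 6*h^3 - 27*h^2 + 108*h + 324)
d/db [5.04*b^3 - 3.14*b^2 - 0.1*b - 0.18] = 15.12*b^2 - 6.28*b - 0.1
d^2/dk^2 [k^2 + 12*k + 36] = 2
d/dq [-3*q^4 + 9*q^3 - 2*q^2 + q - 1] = -12*q^3 + 27*q^2 - 4*q + 1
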